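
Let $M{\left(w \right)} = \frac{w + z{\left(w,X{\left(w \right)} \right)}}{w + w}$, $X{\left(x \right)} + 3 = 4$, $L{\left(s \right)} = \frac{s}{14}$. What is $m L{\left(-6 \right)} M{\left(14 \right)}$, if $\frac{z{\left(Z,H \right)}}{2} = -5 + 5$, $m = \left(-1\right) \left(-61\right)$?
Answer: $- \frac{183}{14} \approx -13.071$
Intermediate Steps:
$m = 61$
$L{\left(s \right)} = \frac{s}{14}$ ($L{\left(s \right)} = s \frac{1}{14} = \frac{s}{14}$)
$X{\left(x \right)} = 1$ ($X{\left(x \right)} = -3 + 4 = 1$)
$z{\left(Z,H \right)} = 0$ ($z{\left(Z,H \right)} = 2 \left(-5 + 5\right) = 2 \cdot 0 = 0$)
$M{\left(w \right)} = \frac{1}{2}$ ($M{\left(w \right)} = \frac{w + 0}{w + w} = \frac{w}{2 w} = w \frac{1}{2 w} = \frac{1}{2}$)
$m L{\left(-6 \right)} M{\left(14 \right)} = 61 \cdot \frac{1}{14} \left(-6\right) \frac{1}{2} = 61 \left(- \frac{3}{7}\right) \frac{1}{2} = \left(- \frac{183}{7}\right) \frac{1}{2} = - \frac{183}{14}$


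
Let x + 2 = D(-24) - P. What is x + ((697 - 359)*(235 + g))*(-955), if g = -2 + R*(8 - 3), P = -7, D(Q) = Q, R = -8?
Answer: -62298489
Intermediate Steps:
g = -42 (g = -2 - 8*(8 - 3) = -2 - 8*5 = -2 - 40 = -42)
x = -19 (x = -2 + (-24 - 1*(-7)) = -2 + (-24 + 7) = -2 - 17 = -19)
x + ((697 - 359)*(235 + g))*(-955) = -19 + ((697 - 359)*(235 - 42))*(-955) = -19 + (338*193)*(-955) = -19 + 65234*(-955) = -19 - 62298470 = -62298489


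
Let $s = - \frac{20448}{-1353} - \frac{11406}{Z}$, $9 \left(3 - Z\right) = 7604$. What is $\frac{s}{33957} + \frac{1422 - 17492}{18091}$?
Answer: $- \frac{620990428460068}{699752506343583} \approx -0.88744$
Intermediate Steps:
$Z = - \frac{7577}{9}$ ($Z = 3 - \frac{7604}{9} = - \frac{7577}{9} \approx -841.89$)
$s = \frac{97941786}{3417227}$ ($s = - \frac{20448}{-1353} - \frac{11406}{- \frac{7577}{9}} = \left(-20448\right) \left(- \frac{1}{1353}\right) - - \frac{102654}{7577} = \frac{6816}{451} + \frac{102654}{7577} = \frac{97941786}{3417227} \approx 28.661$)
$\frac{s}{33957} + \frac{1422 - 17492}{18091} = \frac{97941786}{3417227 \cdot 33957} + \frac{1422 - 17492}{18091} = \frac{97941786}{3417227} \cdot \frac{1}{33957} + \left(1422 - 17492\right) \frac{1}{18091} = \frac{32647262}{38679592413} - \frac{16070}{18091} = - \frac{620990428460068}{699752506343583}$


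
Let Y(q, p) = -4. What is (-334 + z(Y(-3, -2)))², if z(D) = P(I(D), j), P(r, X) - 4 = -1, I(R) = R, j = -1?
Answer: 109561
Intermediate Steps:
P(r, X) = 3 (P(r, X) = 4 - 1 = 3)
z(D) = 3
(-334 + z(Y(-3, -2)))² = (-334 + 3)² = (-331)² = 109561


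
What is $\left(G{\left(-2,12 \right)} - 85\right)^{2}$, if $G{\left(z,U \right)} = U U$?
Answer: $3481$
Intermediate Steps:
$G{\left(z,U \right)} = U^{2}$
$\left(G{\left(-2,12 \right)} - 85\right)^{2} = \left(12^{2} - 85\right)^{2} = \left(144 - 85\right)^{2} = 59^{2} = 3481$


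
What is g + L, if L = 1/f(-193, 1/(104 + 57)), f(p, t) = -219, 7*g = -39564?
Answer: -1237789/219 ≈ -5652.0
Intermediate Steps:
g = -5652 (g = (1/7)*(-39564) = -5652)
L = -1/219 (L = 1/(-219) = -1/219 ≈ -0.0045662)
g + L = -5652 - 1/219 = -1237789/219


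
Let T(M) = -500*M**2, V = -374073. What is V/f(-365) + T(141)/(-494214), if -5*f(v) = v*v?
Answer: 74956122687/2194722005 ≈ 34.153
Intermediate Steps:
f(v) = -v**2/5 (f(v) = -v*v/5 = -v**2/5)
V/f(-365) + T(141)/(-494214) = -374073/((-1/5*(-365)**2)) - 500*141**2/(-494214) = -374073/((-1/5*133225)) - 500*19881*(-1/494214) = -374073/(-26645) - 9940500*(-1/494214) = -374073*(-1/26645) + 1656750/82369 = 374073/26645 + 1656750/82369 = 74956122687/2194722005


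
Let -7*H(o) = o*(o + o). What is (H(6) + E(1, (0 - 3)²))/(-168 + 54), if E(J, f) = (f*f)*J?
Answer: -165/266 ≈ -0.62030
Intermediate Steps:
E(J, f) = J*f² (E(J, f) = f²*J = J*f²)
H(o) = -2*o²/7 (H(o) = -o*(o + o)/7 = -o*2*o/7 = -2*o²/7)
(H(6) + E(1, (0 - 3)²))/(-168 + 54) = (-2/7*6² + 1*((0 - 3)²)²)/(-168 + 54) = (-2/7*36 + 1*((-3)²)²)/(-114) = (-72/7 + 1*9²)*(-1/114) = (-72/7 + 1*81)*(-1/114) = (-72/7 + 81)*(-1/114) = (495/7)*(-1/114) = -165/266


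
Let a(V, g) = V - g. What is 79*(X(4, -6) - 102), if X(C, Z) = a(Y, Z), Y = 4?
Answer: -7268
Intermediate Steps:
X(C, Z) = 4 - Z
79*(X(4, -6) - 102) = 79*((4 - 1*(-6)) - 102) = 79*((4 + 6) - 102) = 79*(10 - 102) = 79*(-92) = -7268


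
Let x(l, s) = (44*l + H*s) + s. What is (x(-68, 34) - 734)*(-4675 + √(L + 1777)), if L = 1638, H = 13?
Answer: 15193750 - 3250*√3415 ≈ 1.5004e+7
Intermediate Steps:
x(l, s) = 14*s + 44*l (x(l, s) = (44*l + 13*s) + s = (13*s + 44*l) + s = 14*s + 44*l)
(x(-68, 34) - 734)*(-4675 + √(L + 1777)) = ((14*34 + 44*(-68)) - 734)*(-4675 + √(1638 + 1777)) = ((476 - 2992) - 734)*(-4675 + √3415) = (-2516 - 734)*(-4675 + √3415) = -3250*(-4675 + √3415) = 15193750 - 3250*√3415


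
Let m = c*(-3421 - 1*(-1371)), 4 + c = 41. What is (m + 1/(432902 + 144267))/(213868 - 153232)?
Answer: -43778268649/34997219484 ≈ -1.2509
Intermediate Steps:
c = 37 (c = -4 + 41 = 37)
m = -75850 (m = 37*(-3421 - 1*(-1371)) = 37*(-3421 + 1371) = 37*(-2050) = -75850)
(m + 1/(432902 + 144267))/(213868 - 153232) = (-75850 + 1/(432902 + 144267))/(213868 - 153232) = (-75850 + 1/577169)/60636 = (-75850 + 1/577169)*(1/60636) = -43778268649/577169*1/60636 = -43778268649/34997219484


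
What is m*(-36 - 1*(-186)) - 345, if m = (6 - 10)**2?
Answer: 2055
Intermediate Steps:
m = 16 (m = (-4)**2 = 16)
m*(-36 - 1*(-186)) - 345 = 16*(-36 - 1*(-186)) - 345 = 16*(-36 + 186) - 345 = 16*150 - 345 = 2400 - 345 = 2055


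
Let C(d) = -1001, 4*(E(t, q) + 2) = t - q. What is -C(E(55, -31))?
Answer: 1001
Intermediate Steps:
E(t, q) = -2 - q/4 + t/4 (E(t, q) = -2 + (t - q)/4 = -2 + (-q/4 + t/4) = -2 - q/4 + t/4)
-C(E(55, -31)) = -1*(-1001) = 1001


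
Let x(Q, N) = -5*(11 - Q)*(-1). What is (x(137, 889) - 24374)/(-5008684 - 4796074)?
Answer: 12502/4902379 ≈ 0.0025502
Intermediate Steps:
x(Q, N) = 55 - 5*Q (x(Q, N) = (-55 + 5*Q)*(-1) = 55 - 5*Q)
(x(137, 889) - 24374)/(-5008684 - 4796074) = ((55 - 5*137) - 24374)/(-5008684 - 4796074) = ((55 - 685) - 24374)/(-9804758) = (-630 - 24374)*(-1/9804758) = -25004*(-1/9804758) = 12502/4902379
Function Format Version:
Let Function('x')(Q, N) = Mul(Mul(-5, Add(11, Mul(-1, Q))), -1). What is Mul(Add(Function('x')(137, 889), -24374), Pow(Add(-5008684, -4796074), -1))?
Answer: Rational(12502, 4902379) ≈ 0.0025502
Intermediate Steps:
Function('x')(Q, N) = Add(55, Mul(-5, Q)) (Function('x')(Q, N) = Mul(Add(-55, Mul(5, Q)), -1) = Add(55, Mul(-5, Q)))
Mul(Add(Function('x')(137, 889), -24374), Pow(Add(-5008684, -4796074), -1)) = Mul(Add(Add(55, Mul(-5, 137)), -24374), Pow(Add(-5008684, -4796074), -1)) = Mul(Add(Add(55, -685), -24374), Pow(-9804758, -1)) = Mul(Add(-630, -24374), Rational(-1, 9804758)) = Mul(-25004, Rational(-1, 9804758)) = Rational(12502, 4902379)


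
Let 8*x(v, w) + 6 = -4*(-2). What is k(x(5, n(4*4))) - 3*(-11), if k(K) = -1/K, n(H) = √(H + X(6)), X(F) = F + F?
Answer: 29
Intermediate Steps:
X(F) = 2*F
n(H) = √(12 + H) (n(H) = √(H + 2*6) = √(H + 12) = √(12 + H))
x(v, w) = ¼ (x(v, w) = -¾ + (-4*(-2))/8 = -¾ + (⅛)*8 = -¾ + 1 = ¼)
k(x(5, n(4*4))) - 3*(-11) = -1/¼ - 3*(-11) = -1*4 + 33 = -4 + 33 = 29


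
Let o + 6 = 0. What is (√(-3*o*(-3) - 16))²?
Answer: -70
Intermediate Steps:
o = -6 (o = -6 + 0 = -6)
(√(-3*o*(-3) - 16))² = (√(-3*(-6)*(-3) - 16))² = (√(18*(-3) - 16))² = (√(-54 - 16))² = (√(-70))² = (I*√70)² = -70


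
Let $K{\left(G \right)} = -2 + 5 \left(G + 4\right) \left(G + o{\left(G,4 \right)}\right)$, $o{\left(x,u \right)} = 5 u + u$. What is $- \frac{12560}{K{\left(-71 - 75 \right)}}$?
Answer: $- \frac{6280}{43309} \approx -0.145$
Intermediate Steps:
$o{\left(x,u \right)} = 6 u$
$K{\left(G \right)} = -2 + 5 \left(4 + G\right) \left(24 + G\right)$ ($K{\left(G \right)} = -2 + 5 \left(G + 4\right) \left(G + 6 \cdot 4\right) = -2 + 5 \left(4 + G\right) \left(G + 24\right) = -2 + 5 \left(4 + G\right) \left(24 + G\right)$)
$- \frac{12560}{K{\left(-71 - 75 \right)}} = - \frac{12560}{478 + 5 \left(-71 - 75\right)^{2} + 140 \left(-71 - 75\right)} = - \frac{12560}{478 + 5 \left(-146\right)^{2} + 140 \left(-146\right)} = - \frac{12560}{478 + 5 \cdot 21316 - 20440} = - \frac{12560}{478 + 106580 - 20440} = - \frac{12560}{86618} = \left(-12560\right) \frac{1}{86618} = - \frac{6280}{43309}$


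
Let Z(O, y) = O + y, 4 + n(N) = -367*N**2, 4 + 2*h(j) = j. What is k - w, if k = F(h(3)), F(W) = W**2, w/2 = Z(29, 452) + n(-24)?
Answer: 1687321/4 ≈ 4.2183e+5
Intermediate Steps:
h(j) = -2 + j/2
n(N) = -4 - 367*N**2
w = -421830 (w = 2*((29 + 452) + (-4 - 367*(-24)**2)) = 2*(481 + (-4 - 367*576)) = 2*(481 + (-4 - 211392)) = 2*(481 - 211396) = 2*(-210915) = -421830)
k = 1/4 (k = (-2 + (1/2)*3)**2 = (-2 + 3/2)**2 = (-1/2)**2 = 1/4 ≈ 0.25000)
k - w = 1/4 - 1*(-421830) = 1/4 + 421830 = 1687321/4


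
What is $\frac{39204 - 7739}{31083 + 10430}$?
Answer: $\frac{31465}{41513} \approx 0.75796$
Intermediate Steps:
$\frac{39204 - 7739}{31083 + 10430} = \frac{31465}{41513}$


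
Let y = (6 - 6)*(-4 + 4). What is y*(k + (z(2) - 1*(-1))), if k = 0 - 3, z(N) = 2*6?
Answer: 0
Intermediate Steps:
z(N) = 12
k = -3
y = 0 (y = 0*0 = 0)
y*(k + (z(2) - 1*(-1))) = 0*(-3 + (12 - 1*(-1))) = 0*(-3 + (12 + 1)) = 0*(-3 + 13) = 0*10 = 0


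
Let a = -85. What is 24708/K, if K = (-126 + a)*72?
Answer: -2059/1266 ≈ -1.6264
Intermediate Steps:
K = -15192 (K = (-126 - 85)*72 = -211*72 = -15192)
24708/K = 24708/(-15192) = 24708*(-1/15192) = -2059/1266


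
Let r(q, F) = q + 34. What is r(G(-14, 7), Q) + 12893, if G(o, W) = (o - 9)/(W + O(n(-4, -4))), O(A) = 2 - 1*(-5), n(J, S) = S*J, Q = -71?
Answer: 180955/14 ≈ 12925.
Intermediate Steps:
n(J, S) = J*S
O(A) = 7 (O(A) = 2 + 5 = 7)
G(o, W) = (-9 + o)/(7 + W) (G(o, W) = (o - 9)/(W + 7) = (-9 + o)/(7 + W))
r(q, F) = 34 + q
r(G(-14, 7), Q) + 12893 = (34 + (-9 - 14)/(7 + 7)) + 12893 = (34 - 23/14) + 12893 = 453/14 + 12893 = 180955/14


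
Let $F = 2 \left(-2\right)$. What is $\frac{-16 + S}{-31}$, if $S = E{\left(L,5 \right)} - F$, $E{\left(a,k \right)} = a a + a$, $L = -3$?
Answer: $\frac{6}{31} \approx 0.19355$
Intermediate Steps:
$E{\left(a,k \right)} = a + a^{2}$ ($E{\left(a,k \right)} = a^{2} + a = a + a^{2}$)
$F = -4$
$S = 10$ ($S = - 3 \left(1 - 3\right) - -4 = \left(-3\right) \left(-2\right) + 4 = 6 + 4 = 10$)
$\frac{-16 + S}{-31} = \frac{-16 + 10}{-31} = \left(- \frac{1}{31}\right) \left(-6\right) = \frac{6}{31}$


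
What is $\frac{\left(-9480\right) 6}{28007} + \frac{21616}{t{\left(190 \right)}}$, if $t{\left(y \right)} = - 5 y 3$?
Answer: $- \frac{383753656}{39909975} \approx -9.6155$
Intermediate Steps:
$t{\left(y \right)} = - 15 y$
$\frac{\left(-9480\right) 6}{28007} + \frac{21616}{t{\left(190 \right)}} = \frac{\left(-9480\right) 6}{28007} + \frac{21616}{\left(-15\right) 190} = \left(-56880\right) \frac{1}{28007} + \frac{21616}{-2850} = - \frac{56880}{28007} + 21616 \left(- \frac{1}{2850}\right) = - \frac{56880}{28007} - \frac{10808}{1425} = - \frac{383753656}{39909975}$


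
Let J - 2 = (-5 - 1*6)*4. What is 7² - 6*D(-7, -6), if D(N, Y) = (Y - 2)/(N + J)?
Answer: 2353/49 ≈ 48.020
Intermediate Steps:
J = -42 (J = 2 + (-5 - 1*6)*4 = 2 + (-5 - 6)*4 = 2 - 11*4 = 2 - 44 = -42)
D(N, Y) = (-2 + Y)/(-42 + N) (D(N, Y) = (Y - 2)/(N - 42) = (-2 + Y)/(-42 + N))
7² - 6*D(-7, -6) = 7² - 6*(-2 - 6)/(-42 - 7) = 49 - 6*(-8)/(-49) = 49 - (-6)*(-8)/49 = 49 - 6*8/49 = 49 - 48/49 = 2353/49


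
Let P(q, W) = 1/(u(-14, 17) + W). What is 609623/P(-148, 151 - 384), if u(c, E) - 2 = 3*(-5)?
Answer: -149967258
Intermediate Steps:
u(c, E) = -13 (u(c, E) = 2 + 3*(-5) = 2 - 15 = -13)
P(q, W) = 1/(-13 + W)
609623/P(-148, 151 - 384) = 609623/(1/(-13 + (151 - 384))) = 609623/(1/(-13 - 233)) = 609623/(1/(-246)) = 609623/(-1/246) = 609623*(-246) = -149967258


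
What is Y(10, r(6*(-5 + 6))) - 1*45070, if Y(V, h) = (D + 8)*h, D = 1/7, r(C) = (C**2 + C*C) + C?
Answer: -311044/7 ≈ -44435.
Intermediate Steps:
r(C) = C + 2*C**2 (r(C) = (C**2 + C**2) + C = 2*C**2 + C = C + 2*C**2)
D = 1/7 (D = 1*(1/7) = 1/7 ≈ 0.14286)
Y(V, h) = 57*h/7 (Y(V, h) = (1/7 + 8)*h = 57*h/7)
Y(10, r(6*(-5 + 6))) - 1*45070 = 57*((6*(-5 + 6))*(1 + 2*(6*(-5 + 6))))/7 - 1*45070 = 57*((6*1)*(1 + 2*(6*1)))/7 - 45070 = 57*(6*(1 + 2*6))/7 - 45070 = 57*(6*(1 + 12))/7 - 45070 = 57*(6*13)/7 - 45070 = (57/7)*78 - 45070 = 4446/7 - 45070 = -311044/7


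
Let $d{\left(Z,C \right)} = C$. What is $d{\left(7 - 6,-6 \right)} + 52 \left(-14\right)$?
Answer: $-734$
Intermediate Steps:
$d{\left(7 - 6,-6 \right)} + 52 \left(-14\right) = -6 + 52 \left(-14\right) = -6 - 728 = -734$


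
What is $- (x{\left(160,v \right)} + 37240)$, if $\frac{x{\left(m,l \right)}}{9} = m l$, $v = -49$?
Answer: $33320$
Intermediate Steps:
$x{\left(m,l \right)} = 9 l m$ ($x{\left(m,l \right)} = 9 m l = 9 l m$)
$- (x{\left(160,v \right)} + 37240) = - (9 \left(-49\right) 160 + 37240) = - (-70560 + 37240) = \left(-1\right) \left(-33320\right) = 33320$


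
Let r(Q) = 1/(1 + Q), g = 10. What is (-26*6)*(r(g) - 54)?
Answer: 92508/11 ≈ 8409.8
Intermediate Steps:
(-26*6)*(r(g) - 54) = (-26*6)*(1/(1 + 10) - 54) = -156*(1/11 - 54) = -156*(-593/11) = 92508/11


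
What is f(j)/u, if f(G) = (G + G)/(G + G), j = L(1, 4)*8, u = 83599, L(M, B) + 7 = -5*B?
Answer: 1/83599 ≈ 1.1962e-5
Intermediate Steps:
L(M, B) = -7 - 5*B
j = -216 (j = (-7 - 5*4)*8 = (-7 - 20)*8 = -27*8 = -216)
f(G) = 1 (f(G) = (2*G)/((2*G)) = (2*G)*(1/(2*G)) = 1)
f(j)/u = 1/83599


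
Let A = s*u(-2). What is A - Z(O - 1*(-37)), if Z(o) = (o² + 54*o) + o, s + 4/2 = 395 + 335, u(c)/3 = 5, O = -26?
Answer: 10194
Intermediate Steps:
u(c) = 15 (u(c) = 3*5 = 15)
s = 728 (s = -2 + (395 + 335) = -2 + 730 = 728)
Z(o) = o² + 55*o
A = 10920 (A = 728*15 = 10920)
A - Z(O - 1*(-37)) = 10920 - (-26 - 1*(-37))*(55 + (-26 - 1*(-37))) = 10920 - (-26 + 37)*(55 + (-26 + 37)) = 10920 - 11*(55 + 11) = 10920 - 11*66 = 10920 - 1*726 = 10920 - 726 = 10194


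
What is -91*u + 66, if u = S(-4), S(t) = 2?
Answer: -116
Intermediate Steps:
u = 2
-91*u + 66 = -91*2 + 66 = -182 + 66 = -116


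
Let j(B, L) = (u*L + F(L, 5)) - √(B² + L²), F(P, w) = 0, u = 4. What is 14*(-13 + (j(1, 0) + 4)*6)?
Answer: 70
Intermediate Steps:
j(B, L) = -√(B² + L²) + 4*L (j(B, L) = (4*L + 0) - √(B² + L²) = 4*L - √(B² + L²) = -√(B² + L²) + 4*L)
14*(-13 + (j(1, 0) + 4)*6) = 14*(-13 + ((-√(1² + 0²) + 4*0) + 4)*6) = 14*(-13 + ((-√(1 + 0) + 0) + 4)*6) = 14*(-13 + ((-√1 + 0) + 4)*6) = 14*(-13 + ((-1*1 + 0) + 4)*6) = 14*(-13 + ((-1 + 0) + 4)*6) = 14*(-13 + (-1 + 4)*6) = 14*(-13 + 3*6) = 14*(-13 + 18) = 14*5 = 70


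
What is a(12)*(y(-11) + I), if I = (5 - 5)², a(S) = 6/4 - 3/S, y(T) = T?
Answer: -55/4 ≈ -13.750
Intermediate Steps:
a(S) = 3/2 - 3/S (a(S) = 6*(¼) - 3/S = 3/2 - 3/S)
I = 0 (I = 0² = 0)
a(12)*(y(-11) + I) = (3/2 - 3/12)*(-11 + 0) = (3/2 - 3*1/12)*(-11) = (3/2 - ¼)*(-11) = (5/4)*(-11) = -55/4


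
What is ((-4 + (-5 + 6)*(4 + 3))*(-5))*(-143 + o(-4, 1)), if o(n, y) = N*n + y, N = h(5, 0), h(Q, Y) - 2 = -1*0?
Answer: 2250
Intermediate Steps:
h(Q, Y) = 2 (h(Q, Y) = 2 - 1*0 = 2 + 0 = 2)
N = 2
o(n, y) = y + 2*n (o(n, y) = 2*n + y = y + 2*n)
((-4 + (-5 + 6)*(4 + 3))*(-5))*(-143 + o(-4, 1)) = ((-4 + (-5 + 6)*(4 + 3))*(-5))*(-143 + (1 + 2*(-4))) = ((-4 + 1*7)*(-5))*(-143 + (1 - 8)) = ((-4 + 7)*(-5))*(-143 - 7) = (3*(-5))*(-150) = -15*(-150) = 2250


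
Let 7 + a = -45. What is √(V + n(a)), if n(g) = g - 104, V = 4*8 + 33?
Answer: I*√91 ≈ 9.5394*I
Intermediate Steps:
a = -52 (a = -7 - 45 = -52)
V = 65 (V = 32 + 33 = 65)
n(g) = -104 + g
√(V + n(a)) = √(65 + (-104 - 52)) = √(65 - 156) = √(-91) = I*√91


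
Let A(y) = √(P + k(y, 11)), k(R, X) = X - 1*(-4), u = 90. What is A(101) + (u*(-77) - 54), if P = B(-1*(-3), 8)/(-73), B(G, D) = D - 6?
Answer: -6984 + √79789/73 ≈ -6980.1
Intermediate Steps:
k(R, X) = 4 + X (k(R, X) = X + 4 = 4 + X)
B(G, D) = -6 + D
P = -2/73 (P = (-6 + 8)/(-73) = 2*(-1/73) = -2/73 ≈ -0.027397)
A(y) = √79789/73 (A(y) = √(-2/73 + (4 + 11)) = √(-2/73 + 15) = √(1093/73) = √79789/73)
A(101) + (u*(-77) - 54) = √79789/73 + (90*(-77) - 54) = √79789/73 + (-6930 - 54) = √79789/73 - 6984 = -6984 + √79789/73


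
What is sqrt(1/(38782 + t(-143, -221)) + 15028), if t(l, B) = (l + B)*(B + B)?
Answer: 3*sqrt(66570882305430)/199670 ≈ 122.59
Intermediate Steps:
t(l, B) = 2*B*(B + l) (t(l, B) = (B + l)*(2*B) = 2*B*(B + l))
sqrt(1/(38782 + t(-143, -221)) + 15028) = sqrt(1/(38782 + 2*(-221)*(-221 - 143)) + 15028) = sqrt(1/(38782 + 2*(-221)*(-364)) + 15028) = sqrt(1/(38782 + 160888) + 15028) = sqrt(1/199670 + 15028) = sqrt(3000640761/199670) = 3*sqrt(66570882305430)/199670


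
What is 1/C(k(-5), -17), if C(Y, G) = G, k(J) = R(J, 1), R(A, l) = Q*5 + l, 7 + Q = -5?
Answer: -1/17 ≈ -0.058824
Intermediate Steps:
Q = -12 (Q = -7 - 5 = -12)
R(A, l) = -60 + l (R(A, l) = -12*5 + l = -60 + l)
k(J) = -59 (k(J) = -60 + 1 = -59)
1/C(k(-5), -17) = 1/(-17) = -1/17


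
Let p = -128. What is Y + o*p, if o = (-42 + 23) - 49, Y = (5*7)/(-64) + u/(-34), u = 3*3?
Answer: 9469069/1088 ≈ 8703.2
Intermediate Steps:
u = 9
Y = -883/1088 (Y = (5*7)/(-64) + 9/(-34) = 35*(-1/64) + 9*(-1/34) = -35/64 - 9/34 = -883/1088 ≈ -0.81158)
o = -68 (o = -19 - 49 = -68)
Y + o*p = -883/1088 - 68*(-128) = -883/1088 + 8704 = 9469069/1088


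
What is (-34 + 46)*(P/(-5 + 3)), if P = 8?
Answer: -48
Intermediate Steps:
(-34 + 46)*(P/(-5 + 3)) = (-34 + 46)*(8/(-5 + 3)) = 12*(8/(-2)) = 12*(-1/2*8) = 12*(-4) = -48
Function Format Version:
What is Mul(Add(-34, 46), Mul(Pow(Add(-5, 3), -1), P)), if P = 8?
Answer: -48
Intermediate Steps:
Mul(Add(-34, 46), Mul(Pow(Add(-5, 3), -1), P)) = Mul(Add(-34, 46), Mul(Pow(Add(-5, 3), -1), 8)) = Mul(12, Mul(Pow(-2, -1), 8)) = Mul(12, Mul(Rational(-1, 2), 8)) = Mul(12, -4) = -48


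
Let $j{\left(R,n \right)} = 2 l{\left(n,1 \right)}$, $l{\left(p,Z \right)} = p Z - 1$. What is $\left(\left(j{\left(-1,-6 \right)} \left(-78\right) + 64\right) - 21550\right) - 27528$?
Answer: $-47922$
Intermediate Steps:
$l{\left(p,Z \right)} = -1 + Z p$ ($l{\left(p,Z \right)} = Z p - 1 = -1 + Z p$)
$j{\left(R,n \right)} = -2 + 2 n$ ($j{\left(R,n \right)} = 2 \left(-1 + 1 n\right) = 2 \left(-1 + n\right) = -2 + 2 n$)
$\left(\left(j{\left(-1,-6 \right)} \left(-78\right) + 64\right) - 21550\right) - 27528 = \left(\left(\left(-2 + 2 \left(-6\right)\right) \left(-78\right) + 64\right) - 21550\right) - 27528 = \left(\left(\left(-2 - 12\right) \left(-78\right) + 64\right) - 21550\right) - 27528 = \left(\left(\left(-14\right) \left(-78\right) + 64\right) - 21550\right) - 27528 = \left(\left(1092 + 64\right) - 21550\right) - 27528 = \left(1156 - 21550\right) - 27528 = -20394 - 27528 = -47922$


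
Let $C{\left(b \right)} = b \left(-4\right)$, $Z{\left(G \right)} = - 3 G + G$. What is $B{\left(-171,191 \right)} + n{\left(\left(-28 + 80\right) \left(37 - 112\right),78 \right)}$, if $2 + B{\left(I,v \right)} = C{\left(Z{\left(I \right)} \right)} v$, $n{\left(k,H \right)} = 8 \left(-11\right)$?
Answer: $-261378$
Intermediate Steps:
$Z{\left(G \right)} = - 2 G$
$C{\left(b \right)} = - 4 b$
$n{\left(k,H \right)} = -88$
$B{\left(I,v \right)} = -2 + 8 I v$ ($B{\left(I,v \right)} = -2 + - 4 \left(- 2 I\right) v = -2 + 8 I v$)
$B{\left(-171,191 \right)} + n{\left(\left(-28 + 80\right) \left(37 - 112\right),78 \right)} = \left(-2 + 8 \left(-171\right) 191\right) - 88 = \left(-2 - 261288\right) - 88 = -261290 - 88 = -261378$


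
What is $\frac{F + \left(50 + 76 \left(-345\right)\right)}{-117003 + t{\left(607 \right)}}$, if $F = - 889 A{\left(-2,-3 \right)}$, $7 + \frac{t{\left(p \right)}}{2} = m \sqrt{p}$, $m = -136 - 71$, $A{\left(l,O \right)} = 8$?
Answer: $\frac{3894559794}{13588940917} - \frac{13778748 \sqrt{607}}{13588940917} \approx 0.26162$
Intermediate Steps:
$m = -207$ ($m = -136 - 71 = -207$)
$t{\left(p \right)} = -14 - 414 \sqrt{p}$ ($t{\left(p \right)} = -14 + 2 \left(- 207 \sqrt{p}\right) = -14 - 414 \sqrt{p}$)
$F = -7112$ ($F = \left(-889\right) 8 = -7112$)
$\frac{F + \left(50 + 76 \left(-345\right)\right)}{-117003 + t{\left(607 \right)}} = \frac{-7112 + \left(50 + 76 \left(-345\right)\right)}{-117003 - \left(14 + 414 \sqrt{607}\right)} = \frac{-7112 + \left(50 - 26220\right)}{-117017 - 414 \sqrt{607}} = \frac{-7112 - 26170}{-117017 - 414 \sqrt{607}} = - \frac{33282}{-117017 - 414 \sqrt{607}}$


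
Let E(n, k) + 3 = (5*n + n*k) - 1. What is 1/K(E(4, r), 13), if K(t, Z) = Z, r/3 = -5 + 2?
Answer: 1/13 ≈ 0.076923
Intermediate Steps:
r = -9 (r = 3*(-5 + 2) = 3*(-3) = -9)
E(n, k) = -4 + 5*n + k*n (E(n, k) = -3 + ((5*n + n*k) - 1) = -3 + ((5*n + k*n) - 1) = -3 + (-1 + 5*n + k*n) = -4 + 5*n + k*n)
1/K(E(4, r), 13) = 1/13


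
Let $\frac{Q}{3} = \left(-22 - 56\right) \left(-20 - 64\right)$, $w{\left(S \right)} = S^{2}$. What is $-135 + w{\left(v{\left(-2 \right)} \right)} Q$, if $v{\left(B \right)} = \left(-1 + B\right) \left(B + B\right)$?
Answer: $2830329$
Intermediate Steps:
$v{\left(B \right)} = 2 B \left(-1 + B\right)$ ($v{\left(B \right)} = \left(-1 + B\right) 2 B = 2 B \left(-1 + B\right)$)
$Q = 19656$ ($Q = 3 \left(-22 - 56\right) \left(-20 - 64\right) = 3 \left(\left(-78\right) \left(-84\right)\right) = 3 \cdot 6552 = 19656$)
$-135 + w{\left(v{\left(-2 \right)} \right)} Q = -135 + \left(2 \left(-2\right) \left(-1 - 2\right)\right)^{2} \cdot 19656 = -135 + \left(2 \left(-2\right) \left(-3\right)\right)^{2} \cdot 19656 = -135 + 12^{2} \cdot 19656 = -135 + 144 \cdot 19656 = -135 + 2830464 = 2830329$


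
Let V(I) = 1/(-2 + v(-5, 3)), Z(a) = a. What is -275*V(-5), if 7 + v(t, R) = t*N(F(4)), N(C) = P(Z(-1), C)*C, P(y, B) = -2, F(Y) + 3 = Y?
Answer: -275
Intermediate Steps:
F(Y) = -3 + Y
N(C) = -2*C
v(t, R) = -7 - 2*t (v(t, R) = -7 + t*(-2*(-3 + 4)) = -7 + t*(-2*1) = -7 + t*(-2) = -7 - 2*t)
V(I) = 1 (V(I) = 1/(-2 + (-7 - 2*(-5))) = 1/(-2 + (-7 + 10)) = 1/(-2 + 3) = 1/1 = 1)
-275*V(-5) = -275*1 = -275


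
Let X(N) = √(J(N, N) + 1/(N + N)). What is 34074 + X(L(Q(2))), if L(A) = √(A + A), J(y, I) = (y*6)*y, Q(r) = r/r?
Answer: 34074 + √(48 + √2)/2 ≈ 34078.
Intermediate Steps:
Q(r) = 1
J(y, I) = 6*y² (J(y, I) = (6*y)*y = 6*y²)
L(A) = √2*√A (L(A) = √(2*A) = √2*√A)
X(N) = √(1/(2*N) + 6*N²) (X(N) = √(6*N² + 1/(N + N)) = √(6*N² + 1/(2*N)) = √(1/(2*N) + 6*N²))
34074 + X(L(Q(2))) = 34074 + √2*√((1 + 12*(√2*√1)³)/((√2*√1)))/2 = 34074 + √2*√((1 + 12*(√2*1)³)/((√2*1)))/2 = 34074 + √2*√((1 + 12*(√2)³)/(√2))/2 = 34074 + √2*√((√2/2)*(1 + 12*(2*√2)))/2 = 34074 + √2*√((√2/2)*(1 + 24*√2))/2 = 34074 + √2*√(√2*(1 + 24*√2)/2)/2 = 34074 + √2*(2^(¾)*√(1 + 24*√2)/2)/2 = 34074 + 2^(¼)*√(1 + 24*√2)/2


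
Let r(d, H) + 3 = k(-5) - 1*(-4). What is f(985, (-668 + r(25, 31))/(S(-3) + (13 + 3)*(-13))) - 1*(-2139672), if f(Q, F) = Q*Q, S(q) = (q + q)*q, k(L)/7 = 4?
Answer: 3109897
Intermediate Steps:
k(L) = 28 (k(L) = 7*4 = 28)
S(q) = 2*q² (S(q) = (2*q)*q = 2*q²)
r(d, H) = 29 (r(d, H) = -3 + (28 - 1*(-4)) = -3 + (28 + 4) = -3 + 32 = 29)
f(Q, F) = Q²
f(985, (-668 + r(25, 31))/(S(-3) + (13 + 3)*(-13))) - 1*(-2139672) = 985² - 1*(-2139672) = 970225 + 2139672 = 3109897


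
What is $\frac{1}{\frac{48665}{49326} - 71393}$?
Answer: $- \frac{49326}{3521482453} \approx -1.4007 \cdot 10^{-5}$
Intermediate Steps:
$\frac{1}{\frac{48665}{49326} - 71393} = \frac{1}{- \frac{3521482453}{49326}} = - \frac{49326}{3521482453}$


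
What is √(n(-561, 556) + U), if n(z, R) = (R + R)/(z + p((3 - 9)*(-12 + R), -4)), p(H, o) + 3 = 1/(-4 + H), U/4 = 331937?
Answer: 2*√1127659010898086121/1843153 ≈ 1152.3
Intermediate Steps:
U = 1327748 (U = 4*331937 = 1327748)
p(H, o) = -3 + 1/(-4 + H)
n(z, R) = 2*R/(z + (-203 + 18*R)/(68 - 6*R)) (n(z, R) = (R + R)/(z + (13 - 3*(3 - 9)*(-12 + R))/(-4 + (3 - 9)*(-12 + R))) = (2*R)/(z + (13 - (-18)*(-12 + R))/(-4 - 6*(-12 + R))) = (2*R)/(z + (13 - 3*(72 - 6*R))/(-4 + (72 - 6*R))) = (2*R)/(z + (13 + (-216 + 18*R))/(68 - 6*R)) = (2*R)/(z + (-203 + 18*R)/(68 - 6*R)) = 2*R/(z + (-203 + 18*R)/(68 - 6*R)))
√(n(-561, 556) + U) = √(4*556*(-34 + 3*556)/(203 - 18*556 + 2*(-561)*(-34 + 3*556)) + 1327748) = √(4*556*(-34 + 1668)/(203 - 10008 + 2*(-561)*(-34 + 1668)) + 1327748) = √(4*556*1634/(203 - 10008 + 2*(-561)*1634) + 1327748) = √(4*556*1634/(203 - 10008 - 1833348) + 1327748) = √(4*556*1634/(-1843153) + 1327748) = √(4*556*(-1/1843153)*1634 + 1327748) = √(-3634016/1843153 + 1327748) = √(2447239075428/1843153) = 2*√1127659010898086121/1843153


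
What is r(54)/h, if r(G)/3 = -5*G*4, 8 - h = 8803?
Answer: 648/1759 ≈ 0.36839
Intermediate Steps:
h = -8795 (h = 8 - 1*8803 = 8 - 8803 = -8795)
r(G) = -60*G (r(G) = 3*(-5*G*4) = 3*(-20*G) = -60*G)
r(54)/h = -60*54/(-8795) = -3240*(-1/8795) = 648/1759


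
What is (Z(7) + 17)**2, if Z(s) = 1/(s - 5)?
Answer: 1225/4 ≈ 306.25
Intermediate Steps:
Z(s) = 1/(-5 + s)
(Z(7) + 17)**2 = (1/(-5 + 7) + 17)**2 = (1/2 + 17)**2 = (35/2)**2 = 1225/4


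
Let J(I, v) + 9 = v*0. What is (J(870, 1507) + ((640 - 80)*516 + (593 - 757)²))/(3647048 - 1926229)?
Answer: 315847/1720819 ≈ 0.18354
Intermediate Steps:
J(I, v) = -9 (J(I, v) = -9 + v*0 = -9 + 0 = -9)
(J(870, 1507) + ((640 - 80)*516 + (593 - 757)²))/(3647048 - 1926229) = (-9 + ((640 - 80)*516 + (593 - 757)²))/(3647048 - 1926229) = (-9 + (560*516 + (-164)²))/1720819 = (-9 + (288960 + 26896))*(1/1720819) = (-9 + 315856)*(1/1720819) = 315847*(1/1720819) = 315847/1720819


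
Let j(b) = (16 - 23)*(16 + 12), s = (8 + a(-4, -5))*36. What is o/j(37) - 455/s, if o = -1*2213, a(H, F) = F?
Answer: 9364/1323 ≈ 7.0779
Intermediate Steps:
o = -2213
s = 108 (s = (8 - 5)*36 = 3*36 = 108)
j(b) = -196 (j(b) = -7*28 = -196)
o/j(37) - 455/s = -2213/(-196) - 455/108 = -2213*(-1/196) - 455*1/108 = 2213/196 - 455/108 = 9364/1323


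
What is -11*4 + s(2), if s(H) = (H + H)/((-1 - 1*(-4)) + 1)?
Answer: -43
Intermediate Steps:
s(H) = H/2 (s(H) = (2*H)/((-1 + 4) + 1) = (2*H)/(3 + 1) = (2*H)/4 = (2*H)*(1/4) = H/2)
-11*4 + s(2) = -11*4 + (1/2)*2 = -44 + 1 = -43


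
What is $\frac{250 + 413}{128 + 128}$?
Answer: $\frac{663}{256} \approx 2.5898$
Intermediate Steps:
$\frac{250 + 413}{128 + 128} = \frac{663}{256}$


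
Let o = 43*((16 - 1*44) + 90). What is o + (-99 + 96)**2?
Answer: 2675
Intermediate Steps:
o = 2666 (o = 43*((16 - 44) + 90) = 43*(-28 + 90) = 43*62 = 2666)
o + (-99 + 96)**2 = 2666 + (-99 + 96)**2 = 2666 + (-3)**2 = 2666 + 9 = 2675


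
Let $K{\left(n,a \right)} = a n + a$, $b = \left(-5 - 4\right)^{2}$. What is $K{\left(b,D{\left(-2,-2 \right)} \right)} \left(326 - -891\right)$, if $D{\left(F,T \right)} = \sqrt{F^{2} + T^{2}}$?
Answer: $199588 \sqrt{2} \approx 2.8226 \cdot 10^{5}$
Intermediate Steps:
$b = 81$ ($b = \left(-9\right)^{2} = 81$)
$K{\left(n,a \right)} = a + a n$
$K{\left(b,D{\left(-2,-2 \right)} \right)} \left(326 - -891\right) = \sqrt{\left(-2\right)^{2} + \left(-2\right)^{2}} \left(1 + 81\right) \left(326 - -891\right) = \sqrt{4 + 4} \cdot 82 \left(326 + 891\right) = \sqrt{8} \cdot 82 \cdot 1217 = 2 \sqrt{2} \cdot 82 \cdot 1217 = 164 \sqrt{2} \cdot 1217 = 199588 \sqrt{2}$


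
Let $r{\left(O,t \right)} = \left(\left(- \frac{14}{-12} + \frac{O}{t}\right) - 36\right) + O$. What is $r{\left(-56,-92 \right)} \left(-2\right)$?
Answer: $\frac{12451}{69} \approx 180.45$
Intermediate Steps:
$r{\left(O,t \right)} = - \frac{209}{6} + O + \frac{O}{t}$ ($r{\left(O,t \right)} = \left(\left(\left(-14\right) \left(- \frac{1}{12}\right) + \frac{O}{t}\right) - 36\right) + O = \left(\left(\frac{7}{6} + \frac{O}{t}\right) - 36\right) + O = \left(- \frac{209}{6} + \frac{O}{t}\right) + O = - \frac{209}{6} + O + \frac{O}{t}$)
$r{\left(-56,-92 \right)} \left(-2\right) = \left(- \frac{209}{6} - 56 - \frac{56}{-92}\right) \left(-2\right) = \left(- \frac{209}{6} - 56 - - \frac{14}{23}\right) \left(-2\right) = \left(- \frac{209}{6} - 56 + \frac{14}{23}\right) \left(-2\right) = \left(- \frac{12451}{138}\right) \left(-2\right) = \frac{12451}{69}$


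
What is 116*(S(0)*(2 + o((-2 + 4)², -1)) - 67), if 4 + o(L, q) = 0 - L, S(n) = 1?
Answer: -8468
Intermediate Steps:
o(L, q) = -4 - L (o(L, q) = -4 + (0 - L) = -4 - L)
116*(S(0)*(2 + o((-2 + 4)², -1)) - 67) = 116*(1*(2 + (-4 - (-2 + 4)²)) - 67) = 116*(1*(2 + (-4 - 1*2²)) - 67) = 116*(1*(2 + (-4 - 1*4)) - 67) = 116*(1*(2 + (-4 - 4)) - 67) = 116*(1*(2 - 8) - 67) = 116*(1*(-6) - 67) = 116*(-6 - 67) = 116*(-73) = -8468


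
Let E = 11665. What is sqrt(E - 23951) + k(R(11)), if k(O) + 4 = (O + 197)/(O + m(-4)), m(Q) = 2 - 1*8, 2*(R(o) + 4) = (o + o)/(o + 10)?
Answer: -4860/199 + I*sqrt(12286) ≈ -24.422 + 110.84*I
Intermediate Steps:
R(o) = -4 + o/(10 + o) (R(o) = -4 + ((o + o)/(o + 10))/2 = -4 + ((2*o)/(10 + o))/2 = -4 + (2*o/(10 + o))/2 = -4 + o/(10 + o))
m(Q) = -6 (m(Q) = 2 - 8 = -6)
k(O) = -4 + (197 + O)/(-6 + O) (k(O) = -4 + (O + 197)/(O - 6) = -4 + (197 + O)/(-6 + O))
sqrt(E - 23951) + k(R(11)) = sqrt(11665 - 23951) + (221 - 3*(-40 - 3*11)/(10 + 11))/(-6 + (-40 - 3*11)/(10 + 11)) = sqrt(-12286) + (221 - 3*(-40 - 33)/21)/(-6 + (-40 - 33)/21) = I*sqrt(12286) + (221 - (-73)/7)/(-6 + (1/21)*(-73)) = I*sqrt(12286) + (221 - 3*(-73/21))/(-6 - 73/21) = I*sqrt(12286) + (221 + 73/7)/(-199/21) = I*sqrt(12286) - 21/199*1620/7 = I*sqrt(12286) - 4860/199 = -4860/199 + I*sqrt(12286)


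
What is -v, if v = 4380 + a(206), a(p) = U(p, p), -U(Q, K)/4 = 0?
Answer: -4380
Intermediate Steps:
U(Q, K) = 0 (U(Q, K) = -4*0 = 0)
a(p) = 0
v = 4380 (v = 4380 + 0 = 4380)
-v = -1*4380 = -4380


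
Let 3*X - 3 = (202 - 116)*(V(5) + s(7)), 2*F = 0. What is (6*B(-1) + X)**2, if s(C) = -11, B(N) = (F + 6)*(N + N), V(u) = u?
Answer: 59049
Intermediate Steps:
F = 0 (F = (1/2)*0 = 0)
B(N) = 12*N (B(N) = (0 + 6)*(N + N) = 6*(2*N) = 12*N)
X = -171 (X = 1 + ((202 - 116)*(5 - 11))/3 = 1 + (86*(-6))/3 = 1 + (1/3)*(-516) = 1 - 172 = -171)
(6*B(-1) + X)**2 = (6*(12*(-1)) - 171)**2 = (6*(-12) - 171)**2 = (-72 - 171)**2 = (-243)**2 = 59049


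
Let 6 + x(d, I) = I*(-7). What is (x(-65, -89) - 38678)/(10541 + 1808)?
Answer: -38061/12349 ≈ -3.0821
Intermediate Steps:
x(d, I) = -6 - 7*I (x(d, I) = -6 + I*(-7) = -6 - 7*I)
(x(-65, -89) - 38678)/(10541 + 1808) = ((-6 - 7*(-89)) - 38678)/(10541 + 1808) = ((-6 + 623) - 38678)/12349 = (617 - 38678)*(1/12349) = -38061*1/12349 = -38061/12349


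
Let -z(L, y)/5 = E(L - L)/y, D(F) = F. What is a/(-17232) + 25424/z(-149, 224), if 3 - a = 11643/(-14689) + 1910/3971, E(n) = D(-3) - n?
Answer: 477022051455144659/1256428609260 ≈ 3.7967e+5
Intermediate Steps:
E(n) = -3 - n
a = 193168420/58330019 (a = 3 - (11643/(-14689) + 1910/3971) = 3 - (11643*(-1/14689) + 1910*(1/3971)) = 3 - (-11643/14689 + 1910/3971) = 3 - 1*(-18178363/58330019) = 3 + 18178363/58330019 = 193168420/58330019 ≈ 3.3116)
z(L, y) = 15/y (z(L, y) = -5*(-3 - (L - L))/y = -5*(-3 - 1*0)/y = -5*(-3 + 0)/y = -(-15)/y = 15/y)
a/(-17232) + 25424/z(-149, 224) = (193168420/58330019)/(-17232) + 25424/((15/224)) = (193168420/58330019)*(-1/17232) + 25424/((15*(1/224))) = -48292105/251285721852 + 25424/(15/224) = -48292105/251285721852 + 25424*(224/15) = -48292105/251285721852 + 5694976/15 = 477022051455144659/1256428609260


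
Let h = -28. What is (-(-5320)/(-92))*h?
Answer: 37240/23 ≈ 1619.1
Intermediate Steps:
(-(-5320)/(-92))*h = -(-5320)/(-92)*(-28) = -(-5320)*(-1)/92*(-28) = -76*35/46*(-28) = -1330/23*(-28) = 37240/23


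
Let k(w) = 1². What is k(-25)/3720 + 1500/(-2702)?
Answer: -2788649/5025720 ≈ -0.55488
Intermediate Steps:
k(w) = 1
k(-25)/3720 + 1500/(-2702) = 1/3720 + 1500/(-2702) = 1*(1/3720) + 1500*(-1/2702) = 1/3720 - 750/1351 = -2788649/5025720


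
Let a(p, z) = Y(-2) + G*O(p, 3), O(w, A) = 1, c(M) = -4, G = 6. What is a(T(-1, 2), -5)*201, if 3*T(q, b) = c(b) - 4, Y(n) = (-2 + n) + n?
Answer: 0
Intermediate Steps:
Y(n) = -2 + 2*n
T(q, b) = -8/3 (T(q, b) = (-4 - 4)/3 = (1/3)*(-8) = -8/3)
a(p, z) = 0 (a(p, z) = (-2 + 2*(-2)) + 6*1 = (-2 - 4) + 6 = -6 + 6 = 0)
a(T(-1, 2), -5)*201 = 0*201 = 0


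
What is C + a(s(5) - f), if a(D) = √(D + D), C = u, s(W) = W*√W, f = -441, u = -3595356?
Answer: -3595356 + √(882 + 10*√5) ≈ -3.5953e+6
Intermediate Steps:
s(W) = W^(3/2)
C = -3595356
a(D) = √2*√D (a(D) = √(2*D) = √2*√D)
C + a(s(5) - f) = -3595356 + √2*√(5^(3/2) - 1*(-441)) = -3595356 + √2*√(5*√5 + 441) = -3595356 + √2*√(441 + 5*√5)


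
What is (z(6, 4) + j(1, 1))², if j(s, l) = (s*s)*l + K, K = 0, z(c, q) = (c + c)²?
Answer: 21025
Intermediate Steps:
z(c, q) = 4*c² (z(c, q) = (2*c)² = 4*c²)
j(s, l) = l*s² (j(s, l) = (s*s)*l + 0 = s²*l + 0 = l*s² + 0 = l*s²)
(z(6, 4) + j(1, 1))² = (4*6² + 1*1²)² = (4*36 + 1*1)² = (144 + 1)² = 145² = 21025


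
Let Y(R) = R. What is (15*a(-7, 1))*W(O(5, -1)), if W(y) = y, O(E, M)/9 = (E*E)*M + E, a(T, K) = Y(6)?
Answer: -16200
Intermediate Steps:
a(T, K) = 6
O(E, M) = 9*E + 9*M*E**2 (O(E, M) = 9*((E*E)*M + E) = 9*(E**2*M + E) = 9*(M*E**2 + E) = 9*(E + M*E**2) = 9*E + 9*M*E**2)
(15*a(-7, 1))*W(O(5, -1)) = (15*6)*(9*5*(1 + 5*(-1))) = 90*(9*5*(1 - 5)) = 90*(9*5*(-4)) = 90*(-180) = -16200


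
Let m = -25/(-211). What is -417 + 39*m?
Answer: -87012/211 ≈ -412.38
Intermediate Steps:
m = 25/211 (m = -25*(-1/211) = 25/211 ≈ 0.11848)
-417 + 39*m = -417 + 39*(25/211) = -417 + 975/211 = -87012/211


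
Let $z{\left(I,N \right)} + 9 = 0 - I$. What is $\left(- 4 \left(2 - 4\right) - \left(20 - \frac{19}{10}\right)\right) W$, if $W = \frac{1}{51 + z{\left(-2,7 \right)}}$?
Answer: $- \frac{101}{440} \approx -0.22955$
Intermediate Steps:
$z{\left(I,N \right)} = -9 - I$ ($z{\left(I,N \right)} = -9 + \left(0 - I\right) = -9 - I$)
$W = \frac{1}{44}$ ($W = \frac{1}{51 - 7} = \frac{1}{44} \approx 0.022727$)
$\left(- 4 \left(2 - 4\right) - \left(20 - \frac{19}{10}\right)\right) W = \left(- 4 \left(2 - 4\right) - \left(20 - \frac{19}{10}\right)\right) \frac{1}{44} = \left(\left(-4\right) \left(-2\right) + \left(-20 + 19 \cdot \frac{1}{10}\right)\right) \frac{1}{44} = \left(8 + \left(-20 + \frac{19}{10}\right)\right) \frac{1}{44} = \left(8 - \frac{181}{10}\right) \frac{1}{44} = \left(- \frac{101}{10}\right) \frac{1}{44} = - \frac{101}{440}$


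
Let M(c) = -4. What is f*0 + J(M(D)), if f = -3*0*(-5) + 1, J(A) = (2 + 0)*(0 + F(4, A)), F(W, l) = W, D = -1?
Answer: 8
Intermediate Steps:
J(A) = 8 (J(A) = (2 + 0)*(0 + 4) = 2*4 = 8)
f = 1 (f = 0*(-5) + 1 = 0 + 1 = 1)
f*0 + J(M(D)) = 1*0 + 8 = 0 + 8 = 8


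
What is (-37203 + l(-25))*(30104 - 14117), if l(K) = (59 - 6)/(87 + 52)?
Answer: -82671398868/139 ≈ -5.9476e+8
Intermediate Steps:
l(K) = 53/139
(-37203 + l(-25))*(30104 - 14117) = (-37203 + 53/139)*(30104 - 14117) = -5171164/139*15987 = -82671398868/139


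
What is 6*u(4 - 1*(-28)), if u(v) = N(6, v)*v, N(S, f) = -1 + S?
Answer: 960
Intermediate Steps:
u(v) = 5*v (u(v) = (-1 + 6)*v = 5*v)
6*u(4 - 1*(-28)) = 6*(5*(4 - 1*(-28))) = 6*(5*(4 + 28)) = 6*(5*32) = 6*160 = 960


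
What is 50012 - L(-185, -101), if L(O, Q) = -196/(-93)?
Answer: 4650920/93 ≈ 50010.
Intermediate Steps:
L(O, Q) = 196/93 (L(O, Q) = -196*(-1/93) = 196/93)
50012 - L(-185, -101) = 50012 - 1*196/93 = 50012 - 196/93 = 4650920/93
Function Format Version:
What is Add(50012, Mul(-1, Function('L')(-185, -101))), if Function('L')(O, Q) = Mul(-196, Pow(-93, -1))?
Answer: Rational(4650920, 93) ≈ 50010.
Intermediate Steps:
Function('L')(O, Q) = Rational(196, 93) (Function('L')(O, Q) = Mul(-196, Rational(-1, 93)) = Rational(196, 93))
Add(50012, Mul(-1, Function('L')(-185, -101))) = Add(50012, Mul(-1, Rational(196, 93))) = Add(50012, Rational(-196, 93)) = Rational(4650920, 93)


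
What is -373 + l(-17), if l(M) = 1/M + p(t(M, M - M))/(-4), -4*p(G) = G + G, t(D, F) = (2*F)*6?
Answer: -6342/17 ≈ -373.06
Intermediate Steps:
t(D, F) = 12*F
p(G) = -G/2 (p(G) = -(G + G)/4 = -G/2)
l(M) = 1/M (l(M) = 1/M - 6*(M - M)/(-4) = 1/M - 6*0*(-1/4) = 1/M - 1/2*0*(-1/4) = 1/M + 0*(-1/4) = 1/M + 0 = 1/M)
-373 + l(-17) = -373 + 1/(-17) = -373 - 1/17 = -6342/17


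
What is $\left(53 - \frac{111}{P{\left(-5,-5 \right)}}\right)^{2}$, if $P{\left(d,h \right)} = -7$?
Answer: $\frac{232324}{49} \approx 4741.3$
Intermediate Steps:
$\left(53 - \frac{111}{P{\left(-5,-5 \right)}}\right)^{2} = \left(53 - \frac{111}{-7}\right)^{2} = \left(53 - - \frac{111}{7}\right)^{2} = \left(53 + \frac{111}{7}\right)^{2} = \left(\frac{482}{7}\right)^{2} = \frac{232324}{49}$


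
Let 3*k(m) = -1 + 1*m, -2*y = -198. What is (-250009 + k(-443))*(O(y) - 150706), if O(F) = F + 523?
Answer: 37544563188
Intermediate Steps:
y = 99 (y = -1/2*(-198) = 99)
O(F) = 523 + F
k(m) = -1/3 + m/3 (k(m) = (-1 + 1*m)/3 = (-1 + m)/3 = -1/3 + m/3)
(-250009 + k(-443))*(O(y) - 150706) = (-250009 + (-1/3 + (1/3)*(-443)))*((523 + 99) - 150706) = (-250009 + (-1/3 - 443/3))*(622 - 150706) = (-250009 - 148)*(-150084) = -250157*(-150084) = 37544563188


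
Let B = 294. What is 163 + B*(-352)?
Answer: -103325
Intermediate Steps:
163 + B*(-352) = 163 + 294*(-352) = 163 - 103488 = -103325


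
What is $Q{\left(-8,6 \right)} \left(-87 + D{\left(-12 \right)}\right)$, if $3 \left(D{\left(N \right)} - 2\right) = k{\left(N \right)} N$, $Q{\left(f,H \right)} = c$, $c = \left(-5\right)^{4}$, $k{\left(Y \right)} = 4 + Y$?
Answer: $-33125$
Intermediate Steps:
$c = 625$
$Q{\left(f,H \right)} = 625$
$D{\left(N \right)} = 2 + \frac{N \left(4 + N\right)}{3}$ ($D{\left(N \right)} = 2 + \frac{\left(4 + N\right) N}{3} = 2 + \frac{N \left(4 + N\right)}{3}$)
$Q{\left(-8,6 \right)} \left(-87 + D{\left(-12 \right)}\right) = 625 \left(-87 + \left(2 + \frac{1}{3} \left(-12\right) \left(4 - 12\right)\right)\right) = 625 \left(-87 + \left(2 + \frac{1}{3} \left(-12\right) \left(-8\right)\right)\right) = 625 \left(-87 + \left(2 + 32\right)\right) = 625 \left(-87 + 34\right) = 625 \left(-53\right) = -33125$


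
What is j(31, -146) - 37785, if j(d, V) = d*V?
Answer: -42311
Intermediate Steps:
j(d, V) = V*d
j(31, -146) - 37785 = -146*31 - 37785 = -4526 - 37785 = -42311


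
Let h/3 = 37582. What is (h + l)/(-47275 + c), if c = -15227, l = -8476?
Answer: -52135/31251 ≈ -1.6683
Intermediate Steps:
h = 112746 (h = 3*37582 = 112746)
(h + l)/(-47275 + c) = (112746 - 8476)/(-47275 - 15227) = 104270/(-62502) = 104270*(-1/62502) = -52135/31251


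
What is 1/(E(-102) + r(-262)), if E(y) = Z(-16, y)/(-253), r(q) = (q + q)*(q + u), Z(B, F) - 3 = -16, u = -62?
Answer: 253/42953341 ≈ 5.8901e-6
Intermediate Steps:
Z(B, F) = -13 (Z(B, F) = 3 - 16 = -13)
r(q) = 2*q*(-62 + q) (r(q) = (q + q)*(q - 62) = (2*q)*(-62 + q) = 2*q*(-62 + q))
E(y) = 13/253 (E(y) = -13/(-253) = -13*(-1/253) = 13/253)
1/(E(-102) + r(-262)) = 1/(13/253 + 2*(-262)*(-62 - 262)) = 1/(13/253 + 2*(-262)*(-324)) = 1/(13/253 + 169776) = 1/(42953341/253) = 253/42953341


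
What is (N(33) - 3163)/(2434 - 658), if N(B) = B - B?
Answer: -3163/1776 ≈ -1.7810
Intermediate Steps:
N(B) = 0
(N(33) - 3163)/(2434 - 658) = (0 - 3163)/(2434 - 658) = -3163/1776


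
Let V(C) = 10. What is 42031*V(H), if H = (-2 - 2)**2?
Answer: 420310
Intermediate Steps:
H = 16 (H = (-4)**2 = 16)
42031*V(H) = 42031*10 = 420310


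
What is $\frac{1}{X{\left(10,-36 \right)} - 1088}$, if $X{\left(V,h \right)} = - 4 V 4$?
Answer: $- \frac{1}{1248} \approx -0.00080128$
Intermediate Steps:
$X{\left(V,h \right)} = - 16 V$
$\frac{1}{X{\left(10,-36 \right)} - 1088} = \frac{1}{\left(-16\right) 10 - 1088} = \frac{1}{-160 - 1088} = \frac{1}{-1248} = - \frac{1}{1248}$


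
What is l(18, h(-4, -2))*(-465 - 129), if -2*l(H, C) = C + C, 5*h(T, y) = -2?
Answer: -1188/5 ≈ -237.60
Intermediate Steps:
h(T, y) = -⅖ (h(T, y) = (⅕)*(-2) = -⅖)
l(H, C) = -C (l(H, C) = -(C + C)/2 = -C)
l(18, h(-4, -2))*(-465 - 129) = (-1*(-⅖))*(-465 - 129) = (⅖)*(-594) = -1188/5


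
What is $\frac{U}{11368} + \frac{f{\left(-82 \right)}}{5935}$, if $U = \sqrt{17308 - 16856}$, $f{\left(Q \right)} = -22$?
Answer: $- \frac{22}{5935} + \frac{\sqrt{113}}{5684} \approx -0.0018366$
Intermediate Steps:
$U = 2 \sqrt{113}$ ($U = \sqrt{452} = 2 \sqrt{113} \approx 21.26$)
$\frac{U}{11368} + \frac{f{\left(-82 \right)}}{5935} = \frac{2 \sqrt{113}}{11368} - \frac{22}{5935} = 2 \sqrt{113} \cdot \frac{1}{11368} - \frac{22}{5935} = \frac{\sqrt{113}}{5684} - \frac{22}{5935} = - \frac{22}{5935} + \frac{\sqrt{113}}{5684}$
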